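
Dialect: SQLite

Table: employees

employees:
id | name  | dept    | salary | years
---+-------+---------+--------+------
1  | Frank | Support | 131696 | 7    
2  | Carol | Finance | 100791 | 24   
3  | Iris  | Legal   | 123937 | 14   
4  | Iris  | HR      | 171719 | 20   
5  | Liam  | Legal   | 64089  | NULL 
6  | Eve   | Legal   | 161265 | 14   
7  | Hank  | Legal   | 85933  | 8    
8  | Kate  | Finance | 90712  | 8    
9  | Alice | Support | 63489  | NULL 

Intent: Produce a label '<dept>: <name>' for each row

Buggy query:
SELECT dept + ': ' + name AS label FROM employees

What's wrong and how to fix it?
Bug: '+' is numeric addition; on text columns SQLite converts them to 0 instead of concatenating

Fix: Replace + with || to concatenate text

Corrected query:
SELECT dept || ': ' || name AS label FROM employees

Result:
label         
--------------
Support: Frank
Finance: Carol
Legal: Iris   
HR: Iris      
Legal: Liam   
Legal: Eve    
Legal: Hank   
Finance: Kate 
Support: Alice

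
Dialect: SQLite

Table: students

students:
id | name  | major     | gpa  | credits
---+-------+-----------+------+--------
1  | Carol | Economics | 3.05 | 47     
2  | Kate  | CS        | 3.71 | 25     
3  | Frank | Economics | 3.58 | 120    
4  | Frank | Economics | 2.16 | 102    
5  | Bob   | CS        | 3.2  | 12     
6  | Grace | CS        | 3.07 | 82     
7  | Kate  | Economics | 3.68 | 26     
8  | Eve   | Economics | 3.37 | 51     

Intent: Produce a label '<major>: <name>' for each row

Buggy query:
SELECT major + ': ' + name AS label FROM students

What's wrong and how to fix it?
Bug: SQLite uses || for string concatenation; + coerces text to numbers (yielding 0)

Fix: Replace + with || to concatenate text

Corrected query:
SELECT major || ': ' || name AS label FROM students

Result:
label           
----------------
Economics: Carol
CS: Kate        
Economics: Frank
Economics: Frank
CS: Bob         
CS: Grace       
Economics: Kate 
Economics: Eve  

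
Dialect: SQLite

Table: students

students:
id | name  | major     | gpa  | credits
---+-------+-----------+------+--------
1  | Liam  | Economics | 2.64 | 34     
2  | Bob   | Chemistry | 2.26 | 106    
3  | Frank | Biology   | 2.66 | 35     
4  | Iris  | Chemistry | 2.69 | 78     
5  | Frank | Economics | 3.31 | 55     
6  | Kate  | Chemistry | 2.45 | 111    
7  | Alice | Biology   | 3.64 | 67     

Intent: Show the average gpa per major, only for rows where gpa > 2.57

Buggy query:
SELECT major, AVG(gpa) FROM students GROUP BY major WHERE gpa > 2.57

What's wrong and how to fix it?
Bug: Row-level WHERE must come before GROUP BY in the clause order

Fix: Move the WHERE clause before GROUP BY

Corrected query:
SELECT major, AVG(gpa) FROM students WHERE gpa > 2.57 GROUP BY major

Result:
major     | AVG(gpa)
----------+---------
Biology   | 3.15    
Chemistry | 2.69    
Economics | 2.975   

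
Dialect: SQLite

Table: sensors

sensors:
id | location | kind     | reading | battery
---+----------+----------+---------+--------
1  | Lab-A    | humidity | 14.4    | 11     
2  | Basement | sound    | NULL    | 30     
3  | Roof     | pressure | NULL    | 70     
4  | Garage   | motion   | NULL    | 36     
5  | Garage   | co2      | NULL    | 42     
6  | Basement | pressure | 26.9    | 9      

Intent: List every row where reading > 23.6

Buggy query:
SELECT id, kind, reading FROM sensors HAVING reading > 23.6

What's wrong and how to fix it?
Bug: HAVING filters the output of aggregation, but this query has no GROUP BY and no aggregate functions, so SQLite rejects it (HAVING clause on a non-aggregate query); the condition here is per row

Fix: Use WHERE for row-level filtering

Corrected query:
SELECT id, kind, reading FROM sensors WHERE reading > 23.6

Result:
id | kind     | reading
---+----------+--------
6  | pressure | 26.9   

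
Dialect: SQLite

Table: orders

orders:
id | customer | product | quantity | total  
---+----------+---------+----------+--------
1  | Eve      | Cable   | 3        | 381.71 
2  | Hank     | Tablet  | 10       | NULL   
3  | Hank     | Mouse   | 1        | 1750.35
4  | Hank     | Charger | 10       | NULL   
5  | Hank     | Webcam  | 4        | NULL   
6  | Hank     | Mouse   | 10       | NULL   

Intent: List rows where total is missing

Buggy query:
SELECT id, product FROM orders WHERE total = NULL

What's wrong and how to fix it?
Bug: Comparing to NULL with '=' never matches; NULL = NULL is unknown, not true

Fix: Replace '= NULL' with 'IS NULL'

Corrected query:
SELECT id, product FROM orders WHERE total IS NULL

Result:
id | product
---+--------
2  | Tablet 
4  | Charger
5  | Webcam 
6  | Mouse  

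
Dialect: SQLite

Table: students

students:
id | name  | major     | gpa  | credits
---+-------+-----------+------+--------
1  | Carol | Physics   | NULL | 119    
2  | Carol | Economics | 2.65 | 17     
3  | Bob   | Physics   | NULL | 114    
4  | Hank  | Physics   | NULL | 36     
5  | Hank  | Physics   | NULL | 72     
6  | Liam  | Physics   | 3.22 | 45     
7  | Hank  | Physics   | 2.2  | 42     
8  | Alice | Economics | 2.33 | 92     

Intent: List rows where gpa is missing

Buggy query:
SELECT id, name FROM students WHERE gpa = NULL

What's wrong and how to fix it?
Bug: Comparing to NULL with '=' never matches; NULL = NULL is unknown, not true

Fix: Use IS NULL to test for NULL

Corrected query:
SELECT id, name FROM students WHERE gpa IS NULL

Result:
id | name 
---+------
1  | Carol
3  | Bob  
4  | Hank 
5  | Hank 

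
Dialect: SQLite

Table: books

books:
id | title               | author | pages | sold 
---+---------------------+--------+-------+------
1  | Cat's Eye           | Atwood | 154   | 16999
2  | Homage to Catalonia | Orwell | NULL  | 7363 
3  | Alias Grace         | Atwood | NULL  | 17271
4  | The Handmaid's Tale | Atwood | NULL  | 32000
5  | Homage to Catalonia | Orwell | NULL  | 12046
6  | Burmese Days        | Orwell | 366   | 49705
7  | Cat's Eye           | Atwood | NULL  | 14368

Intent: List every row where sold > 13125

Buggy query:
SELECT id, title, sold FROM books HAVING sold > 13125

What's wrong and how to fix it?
Bug: HAVING filters the output of aggregation, but this query has no GROUP BY and no aggregate functions, so SQLite rejects it (HAVING clause on a non-aggregate query); the condition here is per row

Fix: Use WHERE for row-level filtering

Corrected query:
SELECT id, title, sold FROM books WHERE sold > 13125

Result:
id | title               | sold 
---+---------------------+------
1  | Cat's Eye           | 16999
3  | Alias Grace         | 17271
4  | The Handmaid's Tale | 32000
6  | Burmese Days        | 49705
7  | Cat's Eye           | 14368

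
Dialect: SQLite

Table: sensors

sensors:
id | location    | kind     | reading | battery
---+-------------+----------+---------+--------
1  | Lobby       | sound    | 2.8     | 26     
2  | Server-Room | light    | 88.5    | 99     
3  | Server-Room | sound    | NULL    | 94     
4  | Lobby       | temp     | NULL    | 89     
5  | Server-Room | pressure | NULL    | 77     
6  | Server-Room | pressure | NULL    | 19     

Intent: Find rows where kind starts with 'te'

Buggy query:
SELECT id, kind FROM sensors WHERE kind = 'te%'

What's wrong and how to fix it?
Bug: '=' compares the literal string including the % character; pattern matching needs LIKE

Fix: Use LIKE for wildcard pattern matching

Corrected query:
SELECT id, kind FROM sensors WHERE kind LIKE 'te%'

Result:
id | kind
---+-----
4  | temp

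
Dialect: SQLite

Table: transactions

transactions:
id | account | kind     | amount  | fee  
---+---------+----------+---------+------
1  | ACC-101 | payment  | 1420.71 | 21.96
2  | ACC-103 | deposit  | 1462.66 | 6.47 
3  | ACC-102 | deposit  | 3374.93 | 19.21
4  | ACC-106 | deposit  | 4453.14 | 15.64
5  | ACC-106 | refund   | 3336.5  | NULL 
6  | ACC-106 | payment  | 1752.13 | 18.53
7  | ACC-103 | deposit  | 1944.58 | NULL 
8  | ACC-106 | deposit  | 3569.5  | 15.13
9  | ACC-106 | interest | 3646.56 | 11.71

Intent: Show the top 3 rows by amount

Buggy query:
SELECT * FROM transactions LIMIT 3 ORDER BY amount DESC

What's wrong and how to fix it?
Bug: ORDER BY cannot follow LIMIT; LIMIT is the final clause

Fix: Sort with ORDER BY, then apply LIMIT

Corrected query:
SELECT * FROM transactions ORDER BY amount DESC LIMIT 3

Result:
id | account | kind     | amount  | fee  
---+---------+----------+---------+------
4  | ACC-106 | deposit  | 4453.14 | 15.64
9  | ACC-106 | interest | 3646.56 | 11.71
8  | ACC-106 | deposit  | 3569.5  | 15.13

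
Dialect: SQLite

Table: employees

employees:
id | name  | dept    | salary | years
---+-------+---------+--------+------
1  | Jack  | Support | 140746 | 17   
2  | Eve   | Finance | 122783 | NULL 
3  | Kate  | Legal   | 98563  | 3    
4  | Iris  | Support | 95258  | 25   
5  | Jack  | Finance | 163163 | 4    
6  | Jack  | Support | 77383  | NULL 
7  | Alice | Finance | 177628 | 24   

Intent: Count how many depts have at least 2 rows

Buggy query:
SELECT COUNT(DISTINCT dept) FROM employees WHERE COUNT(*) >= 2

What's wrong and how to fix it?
Bug: COUNT(*) cannot appear in WHERE; the per-group count doesn't exist yet

Fix: Group first with HAVING COUNT(*) >= 2, then COUNT the resulting groups

Corrected query:
SELECT COUNT(*) FROM (SELECT dept FROM employees GROUP BY dept HAVING COUNT(*) >= 2)

Result:
COUNT(*)
--------
2       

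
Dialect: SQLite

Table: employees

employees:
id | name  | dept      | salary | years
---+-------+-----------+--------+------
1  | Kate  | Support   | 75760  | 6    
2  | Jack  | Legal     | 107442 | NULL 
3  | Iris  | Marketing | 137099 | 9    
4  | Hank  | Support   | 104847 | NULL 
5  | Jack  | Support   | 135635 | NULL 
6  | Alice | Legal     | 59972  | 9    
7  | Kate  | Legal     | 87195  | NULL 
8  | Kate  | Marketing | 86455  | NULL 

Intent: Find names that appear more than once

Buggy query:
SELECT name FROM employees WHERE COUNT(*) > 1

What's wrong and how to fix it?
Bug: WHERE can't reference COUNT(*); aggregates are computed after WHERE

Fix: Group first, then use HAVING for the count condition

Corrected query:
SELECT name FROM employees GROUP BY name HAVING COUNT(*) > 1

Result:
name
----
Jack
Kate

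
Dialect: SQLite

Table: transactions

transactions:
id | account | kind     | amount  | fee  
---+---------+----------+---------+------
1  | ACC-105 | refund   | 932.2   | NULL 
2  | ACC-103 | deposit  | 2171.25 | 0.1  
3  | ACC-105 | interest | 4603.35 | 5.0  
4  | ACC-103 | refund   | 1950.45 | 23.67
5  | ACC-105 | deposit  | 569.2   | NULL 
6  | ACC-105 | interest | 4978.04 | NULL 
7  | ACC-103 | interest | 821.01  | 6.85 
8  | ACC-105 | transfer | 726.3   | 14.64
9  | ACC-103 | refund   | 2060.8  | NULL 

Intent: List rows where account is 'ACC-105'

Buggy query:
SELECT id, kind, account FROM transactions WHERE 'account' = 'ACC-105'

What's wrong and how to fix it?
Bug: Single quotes denote string literals in SQL; the column name is being compared as a constant string

Fix: Remove the quotes around the column name (or use double quotes for an identifier)

Corrected query:
SELECT id, kind, account FROM transactions WHERE account = 'ACC-105'

Result:
id | kind     | account
---+----------+--------
1  | refund   | ACC-105
3  | interest | ACC-105
5  | deposit  | ACC-105
6  | interest | ACC-105
8  | transfer | ACC-105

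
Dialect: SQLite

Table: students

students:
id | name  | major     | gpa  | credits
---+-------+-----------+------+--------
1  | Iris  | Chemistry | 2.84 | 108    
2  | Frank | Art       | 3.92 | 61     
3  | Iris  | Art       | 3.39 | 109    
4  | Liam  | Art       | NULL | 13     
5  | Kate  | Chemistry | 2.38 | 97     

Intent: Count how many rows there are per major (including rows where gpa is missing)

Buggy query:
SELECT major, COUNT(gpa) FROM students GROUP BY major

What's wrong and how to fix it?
Bug: COUNT(column) counts non-NULL values only; rows with NULL gpa aren't counted

Fix: Replace COUNT(gpa) with COUNT(*)

Corrected query:
SELECT major, COUNT(*) FROM students GROUP BY major

Result:
major     | COUNT(*)
----------+---------
Art       | 3       
Chemistry | 2       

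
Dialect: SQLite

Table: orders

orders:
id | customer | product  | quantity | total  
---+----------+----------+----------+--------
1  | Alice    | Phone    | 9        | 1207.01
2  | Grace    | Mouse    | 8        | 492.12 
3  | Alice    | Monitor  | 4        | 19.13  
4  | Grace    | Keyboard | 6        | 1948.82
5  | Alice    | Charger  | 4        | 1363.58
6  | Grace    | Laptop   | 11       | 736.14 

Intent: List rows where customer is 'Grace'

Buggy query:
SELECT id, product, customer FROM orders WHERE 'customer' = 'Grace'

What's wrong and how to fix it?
Bug: Single quotes denote string literals in SQL; the column name is being compared as a constant string

Fix: Remove the quotes around the column name (or use double quotes for an identifier)

Corrected query:
SELECT id, product, customer FROM orders WHERE customer = 'Grace'

Result:
id | product  | customer
---+----------+---------
2  | Mouse    | Grace   
4  | Keyboard | Grace   
6  | Laptop   | Grace   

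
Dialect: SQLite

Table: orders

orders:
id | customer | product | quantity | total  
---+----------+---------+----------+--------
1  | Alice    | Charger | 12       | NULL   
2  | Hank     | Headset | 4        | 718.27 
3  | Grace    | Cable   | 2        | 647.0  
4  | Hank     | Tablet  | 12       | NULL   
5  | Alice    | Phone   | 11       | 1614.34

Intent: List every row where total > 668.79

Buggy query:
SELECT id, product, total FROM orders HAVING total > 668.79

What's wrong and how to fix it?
Bug: This is a non-aggregate query (no GROUP BY, no aggregates), so in SQLite the HAVING clause is invalid here; a row-level condition belongs in WHERE

Fix: Replace HAVING with WHERE since the condition applies to individual rows

Corrected query:
SELECT id, product, total FROM orders WHERE total > 668.79

Result:
id | product | total  
---+---------+--------
2  | Headset | 718.27 
5  | Phone   | 1614.34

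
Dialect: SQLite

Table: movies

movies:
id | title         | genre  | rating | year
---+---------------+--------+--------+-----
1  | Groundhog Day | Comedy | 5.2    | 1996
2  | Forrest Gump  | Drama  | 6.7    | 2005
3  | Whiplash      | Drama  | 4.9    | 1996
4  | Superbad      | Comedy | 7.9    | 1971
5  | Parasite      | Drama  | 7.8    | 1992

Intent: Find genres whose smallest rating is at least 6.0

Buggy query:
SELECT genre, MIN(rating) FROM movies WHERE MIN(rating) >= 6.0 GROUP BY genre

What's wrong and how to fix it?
Bug: Aggregates like MIN are computed per group after WHERE runs

Fix: Replace WHERE with HAVING after the GROUP BY

Corrected query:
SELECT genre, MIN(rating) FROM movies GROUP BY genre HAVING MIN(rating) >= 6.0

Result:
(no rows)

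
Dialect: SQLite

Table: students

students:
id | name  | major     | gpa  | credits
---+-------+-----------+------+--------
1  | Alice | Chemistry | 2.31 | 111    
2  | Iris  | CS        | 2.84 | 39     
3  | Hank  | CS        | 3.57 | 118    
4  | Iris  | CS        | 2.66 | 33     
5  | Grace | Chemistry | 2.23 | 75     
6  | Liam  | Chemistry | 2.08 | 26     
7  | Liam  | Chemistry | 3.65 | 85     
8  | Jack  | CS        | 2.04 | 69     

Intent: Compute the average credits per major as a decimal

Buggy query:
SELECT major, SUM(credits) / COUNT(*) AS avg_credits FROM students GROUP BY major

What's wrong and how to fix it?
Bug: SUM(credits) and COUNT(*) are both integers; the division truncates the fractional part

Fix: Cast one side to REAL so the division keeps the fractional part

Corrected query:
SELECT major, SUM(credits) * 1.0 / COUNT(*) AS avg_credits FROM students GROUP BY major

Result:
major     | avg_credits
----------+------------
CS        | 64.75      
Chemistry | 74.25      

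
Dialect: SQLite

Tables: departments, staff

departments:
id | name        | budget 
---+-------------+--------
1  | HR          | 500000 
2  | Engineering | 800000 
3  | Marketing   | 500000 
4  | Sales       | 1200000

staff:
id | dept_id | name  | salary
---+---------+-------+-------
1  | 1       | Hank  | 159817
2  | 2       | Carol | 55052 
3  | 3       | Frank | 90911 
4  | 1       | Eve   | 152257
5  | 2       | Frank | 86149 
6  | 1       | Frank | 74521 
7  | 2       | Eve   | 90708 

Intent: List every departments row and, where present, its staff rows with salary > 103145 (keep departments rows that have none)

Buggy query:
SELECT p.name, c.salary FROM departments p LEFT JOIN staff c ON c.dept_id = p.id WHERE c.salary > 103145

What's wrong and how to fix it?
Bug: A WHERE condition on the right-hand table after LEFT JOIN drops unmatched parents

Fix: Put 'c.salary > 103145' in the JOIN's ON clause instead of WHERE

Corrected query:
SELECT p.name, c.salary FROM departments p LEFT JOIN staff c ON c.dept_id = p.id AND c.salary > 103145

Result:
name        | salary
------------+-------
HR          | 152257
HR          | 159817
Engineering | NULL  
Marketing   | NULL  
Sales       | NULL  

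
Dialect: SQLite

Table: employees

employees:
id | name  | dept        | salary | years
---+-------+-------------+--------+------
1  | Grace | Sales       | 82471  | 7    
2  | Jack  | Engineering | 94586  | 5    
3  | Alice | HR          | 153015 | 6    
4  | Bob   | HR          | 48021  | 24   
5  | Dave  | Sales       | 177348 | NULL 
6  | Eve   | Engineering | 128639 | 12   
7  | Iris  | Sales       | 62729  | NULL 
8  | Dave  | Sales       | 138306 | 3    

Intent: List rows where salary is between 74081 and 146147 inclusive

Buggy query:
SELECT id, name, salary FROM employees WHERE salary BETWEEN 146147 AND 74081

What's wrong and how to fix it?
Bug: The bounds are reversed; BETWEEN a AND b requires a <= b to match anything

Fix: Swap the bounds so the smaller value comes first

Corrected query:
SELECT id, name, salary FROM employees WHERE salary BETWEEN 74081 AND 146147

Result:
id | name  | salary
---+-------+-------
1  | Grace | 82471 
2  | Jack  | 94586 
6  | Eve   | 128639
8  | Dave  | 138306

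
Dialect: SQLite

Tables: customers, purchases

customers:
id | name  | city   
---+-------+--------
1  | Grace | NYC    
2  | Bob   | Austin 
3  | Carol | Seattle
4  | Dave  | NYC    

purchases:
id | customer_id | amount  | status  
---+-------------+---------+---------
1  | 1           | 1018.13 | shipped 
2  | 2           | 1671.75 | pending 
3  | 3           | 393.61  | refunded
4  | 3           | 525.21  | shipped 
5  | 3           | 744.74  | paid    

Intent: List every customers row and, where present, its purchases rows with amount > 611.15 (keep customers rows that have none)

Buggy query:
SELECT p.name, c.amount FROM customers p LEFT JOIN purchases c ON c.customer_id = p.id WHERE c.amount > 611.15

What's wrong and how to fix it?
Bug: A WHERE condition on the right-hand table after LEFT JOIN drops unmatched parents

Fix: Move the right-table condition into the ON clause so unmatched parents are kept

Corrected query:
SELECT p.name, c.amount FROM customers p LEFT JOIN purchases c ON c.customer_id = p.id AND c.amount > 611.15

Result:
name  | amount 
------+--------
Grace | 1018.13
Bob   | 1671.75
Carol | 744.74 
Dave  | NULL   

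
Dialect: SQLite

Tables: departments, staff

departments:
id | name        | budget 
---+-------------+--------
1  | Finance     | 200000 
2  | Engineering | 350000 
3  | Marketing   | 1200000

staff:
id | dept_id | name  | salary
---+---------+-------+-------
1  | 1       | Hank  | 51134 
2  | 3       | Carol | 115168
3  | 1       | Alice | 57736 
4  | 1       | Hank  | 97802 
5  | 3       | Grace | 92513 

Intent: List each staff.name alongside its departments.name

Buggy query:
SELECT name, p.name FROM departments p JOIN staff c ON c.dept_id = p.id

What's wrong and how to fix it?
Bug: Both tables have a 'name' column; the unqualified reference is ambiguous

Fix: Prefix ambiguous columns with the table alias

Corrected query:
SELECT c.name, p.name FROM departments p JOIN staff c ON c.dept_id = p.id

Result:
name  | name     
------+----------
Hank  | Finance  
Carol | Marketing
Alice | Finance  
Hank  | Finance  
Grace | Marketing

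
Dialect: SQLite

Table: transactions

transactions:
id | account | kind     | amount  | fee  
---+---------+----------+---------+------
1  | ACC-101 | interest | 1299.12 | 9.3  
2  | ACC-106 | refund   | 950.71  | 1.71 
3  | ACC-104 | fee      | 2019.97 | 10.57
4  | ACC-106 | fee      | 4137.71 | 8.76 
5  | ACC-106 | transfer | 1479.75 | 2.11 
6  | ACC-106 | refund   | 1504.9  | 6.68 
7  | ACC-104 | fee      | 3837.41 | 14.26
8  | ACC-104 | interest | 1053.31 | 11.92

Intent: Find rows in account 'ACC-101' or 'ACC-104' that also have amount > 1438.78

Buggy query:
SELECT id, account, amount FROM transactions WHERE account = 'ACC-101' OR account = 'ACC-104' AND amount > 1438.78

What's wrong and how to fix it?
Bug: Without parentheses, AND is evaluated before OR, so the amount filter only applies to the 'ACC-104' branch

Fix: Group the OR with parentheses (or use IN), then AND the threshold

Corrected query:
SELECT id, account, amount FROM transactions WHERE (account = 'ACC-101' OR account = 'ACC-104') AND amount > 1438.78

Result:
id | account | amount 
---+---------+--------
3  | ACC-104 | 2019.97
7  | ACC-104 | 3837.41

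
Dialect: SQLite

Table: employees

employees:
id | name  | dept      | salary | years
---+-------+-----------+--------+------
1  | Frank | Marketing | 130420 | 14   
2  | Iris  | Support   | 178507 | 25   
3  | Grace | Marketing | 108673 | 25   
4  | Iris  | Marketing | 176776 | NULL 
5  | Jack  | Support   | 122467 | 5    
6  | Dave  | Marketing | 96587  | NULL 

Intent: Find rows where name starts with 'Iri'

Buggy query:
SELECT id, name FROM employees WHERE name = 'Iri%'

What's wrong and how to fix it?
Bug: '=' compares the literal string including the % character; pattern matching needs LIKE

Fix: Replace '=' with LIKE so 'Iri%' is treated as a pattern

Corrected query:
SELECT id, name FROM employees WHERE name LIKE 'Iri%'

Result:
id | name
---+-----
2  | Iris
4  | Iris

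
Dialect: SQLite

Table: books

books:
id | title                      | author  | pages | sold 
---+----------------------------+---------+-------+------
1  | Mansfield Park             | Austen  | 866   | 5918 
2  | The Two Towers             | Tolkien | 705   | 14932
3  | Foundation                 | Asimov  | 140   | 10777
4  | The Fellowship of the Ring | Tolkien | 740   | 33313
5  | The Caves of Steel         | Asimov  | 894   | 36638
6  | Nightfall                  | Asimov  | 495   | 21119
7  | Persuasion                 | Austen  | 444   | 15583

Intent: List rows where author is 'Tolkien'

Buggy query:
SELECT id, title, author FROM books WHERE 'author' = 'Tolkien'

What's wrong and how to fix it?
Bug: Single quotes denote string literals in SQL; the column name is being compared as a constant string

Fix: Remove the quotes around the column name (or use double quotes for an identifier)

Corrected query:
SELECT id, title, author FROM books WHERE author = 'Tolkien'

Result:
id | title                      | author 
---+----------------------------+--------
2  | The Two Towers             | Tolkien
4  | The Fellowship of the Ring | Tolkien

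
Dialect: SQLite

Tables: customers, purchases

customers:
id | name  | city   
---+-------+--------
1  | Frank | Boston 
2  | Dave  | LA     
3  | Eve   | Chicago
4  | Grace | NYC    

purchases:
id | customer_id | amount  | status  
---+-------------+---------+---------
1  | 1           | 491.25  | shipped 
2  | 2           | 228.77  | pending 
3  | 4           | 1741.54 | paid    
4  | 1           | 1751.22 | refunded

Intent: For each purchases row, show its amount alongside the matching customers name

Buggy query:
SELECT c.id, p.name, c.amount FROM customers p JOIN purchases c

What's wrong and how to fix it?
Bug: JOIN with no ON clause produces a cartesian product; every purchases row pairs with every customers row

Fix: Specify the join condition linking the foreign key to the parent id

Corrected query:
SELECT c.id, p.name, c.amount FROM customers p JOIN purchases c ON c.customer_id = p.id

Result:
id | name  | amount 
---+-------+--------
1  | Frank | 491.25 
2  | Dave  | 228.77 
3  | Grace | 1741.54
4  | Frank | 1751.22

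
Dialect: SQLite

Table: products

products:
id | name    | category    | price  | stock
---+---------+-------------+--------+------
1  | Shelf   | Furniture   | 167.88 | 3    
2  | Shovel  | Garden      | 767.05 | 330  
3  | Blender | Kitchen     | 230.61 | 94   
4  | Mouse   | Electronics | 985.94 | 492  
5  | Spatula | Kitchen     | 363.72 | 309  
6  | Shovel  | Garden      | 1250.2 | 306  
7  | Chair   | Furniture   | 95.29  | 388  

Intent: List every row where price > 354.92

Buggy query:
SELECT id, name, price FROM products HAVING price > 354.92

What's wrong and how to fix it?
Bug: HAVING filters the output of aggregation, but this query has no GROUP BY and no aggregate functions, so SQLite rejects it (HAVING clause on a non-aggregate query); the condition here is per row

Fix: Replace HAVING with WHERE since the condition applies to individual rows

Corrected query:
SELECT id, name, price FROM products WHERE price > 354.92

Result:
id | name    | price 
---+---------+-------
2  | Shovel  | 767.05
4  | Mouse   | 985.94
5  | Spatula | 363.72
6  | Shovel  | 1250.2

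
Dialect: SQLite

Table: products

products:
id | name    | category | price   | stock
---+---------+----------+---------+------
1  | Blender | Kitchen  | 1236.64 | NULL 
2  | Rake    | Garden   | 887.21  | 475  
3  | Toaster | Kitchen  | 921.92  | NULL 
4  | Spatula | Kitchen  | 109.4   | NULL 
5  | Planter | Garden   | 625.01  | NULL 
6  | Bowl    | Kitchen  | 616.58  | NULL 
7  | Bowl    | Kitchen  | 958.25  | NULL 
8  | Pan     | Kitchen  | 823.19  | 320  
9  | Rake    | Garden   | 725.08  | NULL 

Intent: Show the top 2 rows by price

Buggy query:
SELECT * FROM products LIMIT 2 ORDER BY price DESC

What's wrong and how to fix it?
Bug: LIMIT must come after ORDER BY

Fix: Sort with ORDER BY, then apply LIMIT

Corrected query:
SELECT * FROM products ORDER BY price DESC LIMIT 2

Result:
id | name    | category | price   | stock
---+---------+----------+---------+------
1  | Blender | Kitchen  | 1236.64 | NULL 
7  | Bowl    | Kitchen  | 958.25  | NULL 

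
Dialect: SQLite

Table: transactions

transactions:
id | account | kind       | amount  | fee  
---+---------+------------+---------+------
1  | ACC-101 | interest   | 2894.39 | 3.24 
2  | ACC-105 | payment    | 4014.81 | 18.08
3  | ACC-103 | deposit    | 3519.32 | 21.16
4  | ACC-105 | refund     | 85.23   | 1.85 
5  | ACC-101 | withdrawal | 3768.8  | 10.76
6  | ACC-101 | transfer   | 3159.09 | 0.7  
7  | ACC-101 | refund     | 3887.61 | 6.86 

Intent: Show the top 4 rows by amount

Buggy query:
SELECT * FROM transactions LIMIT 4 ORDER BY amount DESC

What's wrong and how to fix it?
Bug: ORDER BY cannot follow LIMIT; LIMIT is the final clause

Fix: Sort with ORDER BY, then apply LIMIT

Corrected query:
SELECT * FROM transactions ORDER BY amount DESC LIMIT 4

Result:
id | account | kind       | amount  | fee  
---+---------+------------+---------+------
2  | ACC-105 | payment    | 4014.81 | 18.08
7  | ACC-101 | refund     | 3887.61 | 6.86 
5  | ACC-101 | withdrawal | 3768.8  | 10.76
3  | ACC-103 | deposit    | 3519.32 | 21.16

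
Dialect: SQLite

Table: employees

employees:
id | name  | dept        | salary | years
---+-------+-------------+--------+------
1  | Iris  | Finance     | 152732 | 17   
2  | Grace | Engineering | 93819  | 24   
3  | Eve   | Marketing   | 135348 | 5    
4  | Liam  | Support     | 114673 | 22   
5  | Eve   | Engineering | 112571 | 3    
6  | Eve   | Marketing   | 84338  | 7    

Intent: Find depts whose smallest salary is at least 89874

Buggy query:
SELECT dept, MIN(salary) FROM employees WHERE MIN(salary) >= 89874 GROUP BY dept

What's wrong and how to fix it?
Bug: MIN() in WHERE is a misuse of aggregate

Fix: Use HAVING for the per-group MIN condition

Corrected query:
SELECT dept, MIN(salary) FROM employees GROUP BY dept HAVING MIN(salary) >= 89874

Result:
dept        | MIN(salary)
------------+------------
Engineering | 93819      
Finance     | 152732     
Support     | 114673     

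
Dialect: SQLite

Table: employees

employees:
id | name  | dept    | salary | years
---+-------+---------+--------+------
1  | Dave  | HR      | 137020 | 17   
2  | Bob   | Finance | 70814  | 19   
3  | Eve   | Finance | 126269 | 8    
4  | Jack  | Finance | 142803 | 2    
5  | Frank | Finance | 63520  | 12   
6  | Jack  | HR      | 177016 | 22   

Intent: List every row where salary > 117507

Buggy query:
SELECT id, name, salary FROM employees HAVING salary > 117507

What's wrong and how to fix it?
Bug: HAVING filters the output of aggregation, but this query has no GROUP BY and no aggregate functions, so SQLite rejects it (HAVING clause on a non-aggregate query); the condition here is per row

Fix: Replace HAVING with WHERE since the condition applies to individual rows

Corrected query:
SELECT id, name, salary FROM employees WHERE salary > 117507

Result:
id | name | salary
---+------+-------
1  | Dave | 137020
3  | Eve  | 126269
4  | Jack | 142803
6  | Jack | 177016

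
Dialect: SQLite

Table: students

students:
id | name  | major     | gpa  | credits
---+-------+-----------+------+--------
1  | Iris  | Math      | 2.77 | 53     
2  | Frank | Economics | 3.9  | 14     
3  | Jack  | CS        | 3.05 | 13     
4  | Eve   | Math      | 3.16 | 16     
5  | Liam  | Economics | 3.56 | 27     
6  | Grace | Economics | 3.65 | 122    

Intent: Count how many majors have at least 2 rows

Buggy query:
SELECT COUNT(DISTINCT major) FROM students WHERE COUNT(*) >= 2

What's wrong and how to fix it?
Bug: WHERE filters individual rows, not groups, so a group-level COUNT is invalid there

Fix: Use a subquery that GROUPs and filters with HAVING, then count its rows

Corrected query:
SELECT COUNT(*) FROM (SELECT major FROM students GROUP BY major HAVING COUNT(*) >= 2)

Result:
COUNT(*)
--------
2       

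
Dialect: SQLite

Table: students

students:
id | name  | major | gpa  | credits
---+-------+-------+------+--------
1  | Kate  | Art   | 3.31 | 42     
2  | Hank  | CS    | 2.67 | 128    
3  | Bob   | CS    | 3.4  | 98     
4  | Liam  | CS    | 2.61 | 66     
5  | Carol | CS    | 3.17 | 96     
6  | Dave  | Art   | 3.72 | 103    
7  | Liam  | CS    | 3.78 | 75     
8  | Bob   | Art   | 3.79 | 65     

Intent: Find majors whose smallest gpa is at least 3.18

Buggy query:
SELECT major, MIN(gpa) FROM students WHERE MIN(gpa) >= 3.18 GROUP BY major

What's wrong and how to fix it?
Bug: Aggregates like MIN are computed per group after WHERE runs

Fix: Replace WHERE with HAVING after the GROUP BY

Corrected query:
SELECT major, MIN(gpa) FROM students GROUP BY major HAVING MIN(gpa) >= 3.18

Result:
major | MIN(gpa)
------+---------
Art   | 3.31    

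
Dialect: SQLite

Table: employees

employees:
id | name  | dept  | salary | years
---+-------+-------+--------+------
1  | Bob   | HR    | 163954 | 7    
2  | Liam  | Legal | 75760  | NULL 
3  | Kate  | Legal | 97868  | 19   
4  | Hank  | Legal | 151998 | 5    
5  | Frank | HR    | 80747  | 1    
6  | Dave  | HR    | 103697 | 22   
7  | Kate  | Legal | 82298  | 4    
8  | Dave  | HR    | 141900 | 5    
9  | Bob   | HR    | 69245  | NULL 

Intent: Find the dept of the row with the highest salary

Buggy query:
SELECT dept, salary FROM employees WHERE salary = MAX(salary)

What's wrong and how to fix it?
Bug: MAX(salary) is an aggregate and cannot be used directly in WHERE

Fix: Use a subquery: WHERE salary = (SELECT MAX(salary) FROM employees)

Corrected query:
SELECT dept, salary FROM employees WHERE salary = (SELECT MAX(salary) FROM employees)

Result:
dept | salary
-----+-------
HR   | 163954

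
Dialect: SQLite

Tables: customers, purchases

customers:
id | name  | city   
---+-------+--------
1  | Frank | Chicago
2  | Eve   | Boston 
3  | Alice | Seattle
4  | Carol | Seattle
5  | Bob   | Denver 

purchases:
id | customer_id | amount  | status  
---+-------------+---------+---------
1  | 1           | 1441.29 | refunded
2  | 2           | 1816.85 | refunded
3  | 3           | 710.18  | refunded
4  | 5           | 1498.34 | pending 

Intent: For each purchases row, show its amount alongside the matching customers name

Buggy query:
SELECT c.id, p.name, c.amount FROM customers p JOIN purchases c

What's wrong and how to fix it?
Bug: JOIN with no ON clause produces a cartesian product; every purchases row pairs with every customers row

Fix: Add ON c.customer_id = p.id to the JOIN

Corrected query:
SELECT c.id, p.name, c.amount FROM customers p JOIN purchases c ON c.customer_id = p.id

Result:
id | name  | amount 
---+-------+--------
1  | Frank | 1441.29
2  | Eve   | 1816.85
3  | Alice | 710.18 
4  | Bob   | 1498.34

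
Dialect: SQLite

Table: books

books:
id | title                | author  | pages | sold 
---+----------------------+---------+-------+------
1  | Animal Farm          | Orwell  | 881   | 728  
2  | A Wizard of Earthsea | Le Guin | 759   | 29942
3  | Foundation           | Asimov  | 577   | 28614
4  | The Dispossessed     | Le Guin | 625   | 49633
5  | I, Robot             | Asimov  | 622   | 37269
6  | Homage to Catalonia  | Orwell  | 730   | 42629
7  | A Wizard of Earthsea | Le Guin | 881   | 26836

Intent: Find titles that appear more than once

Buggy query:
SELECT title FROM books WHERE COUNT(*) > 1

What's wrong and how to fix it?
Bug: COUNT(*) is an aggregate and cannot be used in WHERE

Fix: Group first, then use HAVING for the count condition

Corrected query:
SELECT title FROM books GROUP BY title HAVING COUNT(*) > 1

Result:
title               
--------------------
A Wizard of Earthsea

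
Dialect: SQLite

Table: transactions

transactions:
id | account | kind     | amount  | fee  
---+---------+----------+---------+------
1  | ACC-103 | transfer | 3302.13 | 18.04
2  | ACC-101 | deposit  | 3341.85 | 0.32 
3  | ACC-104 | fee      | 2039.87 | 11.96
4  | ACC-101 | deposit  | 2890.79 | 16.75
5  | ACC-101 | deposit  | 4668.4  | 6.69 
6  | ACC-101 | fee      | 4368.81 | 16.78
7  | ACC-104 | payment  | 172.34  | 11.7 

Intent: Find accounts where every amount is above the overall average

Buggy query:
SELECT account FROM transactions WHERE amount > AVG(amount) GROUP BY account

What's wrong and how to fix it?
Bug: WHERE evaluates per row before aggregation, so AVG() is unavailable

Fix: Use a subquery for AVG and a HAVING MIN(...) filter so the condition holds for every row in the group

Corrected query:
SELECT account FROM transactions GROUP BY account HAVING MIN(amount) > (SELECT AVG(amount) FROM transactions)

Result:
account
-------
ACC-103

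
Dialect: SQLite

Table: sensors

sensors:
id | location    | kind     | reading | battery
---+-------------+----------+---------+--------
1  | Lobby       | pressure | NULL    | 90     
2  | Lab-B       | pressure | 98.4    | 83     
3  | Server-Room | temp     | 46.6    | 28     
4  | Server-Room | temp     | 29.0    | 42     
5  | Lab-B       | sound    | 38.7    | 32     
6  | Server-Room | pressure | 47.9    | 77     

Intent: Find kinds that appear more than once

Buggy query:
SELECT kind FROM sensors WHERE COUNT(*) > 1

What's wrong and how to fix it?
Bug: COUNT(*) is an aggregate and cannot be used in WHERE

Fix: GROUP BY kind, then filter groups with HAVING COUNT(*) > 1

Corrected query:
SELECT kind FROM sensors GROUP BY kind HAVING COUNT(*) > 1

Result:
kind    
--------
pressure
temp    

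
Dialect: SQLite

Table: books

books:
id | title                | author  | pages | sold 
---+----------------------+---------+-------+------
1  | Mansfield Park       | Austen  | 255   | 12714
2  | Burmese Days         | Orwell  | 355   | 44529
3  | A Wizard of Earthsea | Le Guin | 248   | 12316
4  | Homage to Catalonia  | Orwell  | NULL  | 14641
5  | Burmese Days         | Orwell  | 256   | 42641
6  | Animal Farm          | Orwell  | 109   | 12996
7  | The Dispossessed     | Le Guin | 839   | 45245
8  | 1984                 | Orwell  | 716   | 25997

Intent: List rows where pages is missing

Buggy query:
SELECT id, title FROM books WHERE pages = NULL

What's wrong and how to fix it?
Bug: Comparing to NULL with '=' never matches; NULL = NULL is unknown, not true

Fix: Use IS NULL to test for NULL

Corrected query:
SELECT id, title FROM books WHERE pages IS NULL

Result:
id | title              
---+--------------------
4  | Homage to Catalonia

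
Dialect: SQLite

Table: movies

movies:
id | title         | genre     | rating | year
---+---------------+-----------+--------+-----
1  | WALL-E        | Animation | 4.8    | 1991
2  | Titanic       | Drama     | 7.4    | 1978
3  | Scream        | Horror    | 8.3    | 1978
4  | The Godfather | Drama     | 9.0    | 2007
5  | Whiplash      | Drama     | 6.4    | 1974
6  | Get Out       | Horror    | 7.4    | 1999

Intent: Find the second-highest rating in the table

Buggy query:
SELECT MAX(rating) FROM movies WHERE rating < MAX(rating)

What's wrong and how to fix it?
Bug: The inner MAX is an aggregate inside WHERE, which is not allowed

Fix: Compute the overall MAX in a subquery, then take MAX of rows below it

Corrected query:
SELECT MAX(rating) FROM movies WHERE rating < (SELECT MAX(rating) FROM movies)

Result:
MAX(rating)
-----------
8.3        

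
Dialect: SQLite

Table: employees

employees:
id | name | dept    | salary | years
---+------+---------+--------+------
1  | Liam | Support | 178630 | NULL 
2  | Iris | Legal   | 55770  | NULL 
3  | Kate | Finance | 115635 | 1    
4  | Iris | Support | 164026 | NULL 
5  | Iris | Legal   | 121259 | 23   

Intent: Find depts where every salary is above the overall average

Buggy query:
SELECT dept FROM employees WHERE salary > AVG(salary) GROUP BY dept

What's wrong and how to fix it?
Bug: WHERE evaluates per row before aggregation, so AVG() is unavailable

Fix: Use a subquery for AVG and a HAVING MIN(...) filter so the condition holds for every row in the group

Corrected query:
SELECT dept FROM employees GROUP BY dept HAVING MIN(salary) > (SELECT AVG(salary) FROM employees)

Result:
dept   
-------
Support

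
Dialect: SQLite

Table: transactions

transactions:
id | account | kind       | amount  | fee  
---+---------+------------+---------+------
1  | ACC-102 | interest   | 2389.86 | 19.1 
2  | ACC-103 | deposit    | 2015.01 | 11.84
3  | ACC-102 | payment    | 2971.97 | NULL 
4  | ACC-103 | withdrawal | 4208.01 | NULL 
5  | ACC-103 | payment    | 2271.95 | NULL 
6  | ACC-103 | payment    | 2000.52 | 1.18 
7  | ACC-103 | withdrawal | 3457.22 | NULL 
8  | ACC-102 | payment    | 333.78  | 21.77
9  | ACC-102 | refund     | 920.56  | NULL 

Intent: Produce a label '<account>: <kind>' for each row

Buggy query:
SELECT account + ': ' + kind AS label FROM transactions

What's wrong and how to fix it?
Bug: SQLite uses || for string concatenation; + coerces text to numbers (yielding 0)

Fix: Use the || operator for string concatenation

Corrected query:
SELECT account || ': ' || kind AS label FROM transactions

Result:
label              
-------------------
ACC-102: interest  
ACC-103: deposit   
ACC-102: payment   
ACC-103: withdrawal
ACC-103: payment   
ACC-103: payment   
ACC-103: withdrawal
ACC-102: payment   
ACC-102: refund    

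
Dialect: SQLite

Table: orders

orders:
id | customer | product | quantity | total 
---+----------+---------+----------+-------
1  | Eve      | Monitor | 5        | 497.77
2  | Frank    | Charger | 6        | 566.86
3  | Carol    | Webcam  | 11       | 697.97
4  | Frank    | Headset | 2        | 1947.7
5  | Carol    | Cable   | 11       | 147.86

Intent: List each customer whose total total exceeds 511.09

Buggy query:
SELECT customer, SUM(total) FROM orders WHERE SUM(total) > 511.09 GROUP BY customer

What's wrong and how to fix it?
Bug: Aggregate functions cannot appear in a WHERE clause

Fix: Move the aggregate condition to a HAVING clause

Corrected query:
SELECT customer, SUM(total) FROM orders GROUP BY customer HAVING SUM(total) > 511.09

Result:
customer | SUM(total)
---------+-----------
Carol    | 845.83    
Frank    | 2514.56   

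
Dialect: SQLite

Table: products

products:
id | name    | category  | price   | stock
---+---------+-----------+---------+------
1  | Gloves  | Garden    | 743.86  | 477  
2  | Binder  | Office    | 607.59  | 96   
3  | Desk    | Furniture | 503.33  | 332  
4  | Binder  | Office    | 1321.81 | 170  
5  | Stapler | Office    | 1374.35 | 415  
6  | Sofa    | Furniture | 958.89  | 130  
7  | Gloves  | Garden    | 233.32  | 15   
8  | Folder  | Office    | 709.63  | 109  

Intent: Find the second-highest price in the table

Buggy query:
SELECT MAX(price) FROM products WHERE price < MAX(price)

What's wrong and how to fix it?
Bug: MAX(price) on the right of the comparison is an aggregate-in-WHERE error

Fix: Compute the overall MAX in a subquery, then take MAX of rows below it

Corrected query:
SELECT MAX(price) FROM products WHERE price < (SELECT MAX(price) FROM products)

Result:
MAX(price)
----------
1321.81   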